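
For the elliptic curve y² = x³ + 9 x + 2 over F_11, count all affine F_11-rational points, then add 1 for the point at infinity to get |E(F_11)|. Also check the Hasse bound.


Affine points = {(1, 1), (1, 10), (3, 1), (3, 10), (4, 5), (4, 6), (7, 1), (7, 10), (8, 5), (8, 6), (9, 3), (9, 8), (10, 5), (10, 6)}; affine count = 14; |E(F_11)| = 15.

Discriminant check: Δ ∝ 4a³ + 27b² = 4·9³ + 27·2² = 4·729 + 27·4 ≡ 10 (mod 11). Nonzero ⇒ E is nonsingular.
For each x ∈ F_11, compute rhs = x³ + 9·x + 2 mod 11, then count y ∈ F_11 with y² ≡ rhs.
  x = 0: rhs = 2, matching y values: none (0 points).
  x = 1: rhs = 1, matching y values: 1, 10 (2 points).
  x = 2: rhs = 6, matching y values: none (0 points).
  x = 3: rhs = 1, matching y values: 1, 10 (2 points).
  x = 4: rhs = 3, matching y values: 5, 6 (2 points).
  x = 5: rhs = 7, matching y values: none (0 points).
  x = 6: rhs = 8, matching y values: none (0 points).
  x = 7: rhs = 1, matching y values: 1, 10 (2 points).
  x = 8: rhs = 3, matching y values: 5, 6 (2 points).
  x = 9: rhs = 9, matching y values: 3, 8 (2 points).
  x = 10: rhs = 3, matching y values: 5, 6 (2 points).
Total affine count: 14.
Full point count |E(F_11)| = 14 + 1 = 15.
Hasse bound: |15 − (11+1)| = |3| = 3 ≤ 2√11 ≈ 6.6332 ✓.


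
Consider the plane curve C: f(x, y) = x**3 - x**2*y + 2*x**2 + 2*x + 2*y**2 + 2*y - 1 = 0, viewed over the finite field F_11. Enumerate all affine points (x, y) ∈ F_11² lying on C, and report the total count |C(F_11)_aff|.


Affine F_11-points: {(0, 2), (0, 8), (3, 2), (3, 7), (5, 7), (5, 10), (8, 2), (8, 7), (9, 6)}; count = 9.

For each of the 121 pairs (x, y) ∈ F_11², evaluate f(x, y) mod 11. Record the zeros.
  x = 0: [0↦10, 1↦3, 2↦0, 3↦1, 4↦6, 5↦4, 6↦6, 7↦1, 8↦0, 9↦3, 10↦10]  zeros at y ∈ {2, 8}
  x = 1: [0↦4, 1↦7, 2↦3, 3↦3, 4↦7, 5↦4, 6↦5, 7↦10, 8↦8, 9↦10, 10↦5]  zeros at y ∈ ∅
  x = 2: [0↦8, 1↦8, 2↦1, 3↦9, 4↦10, 5↦4, 6↦2, 7↦4, 8↦10, 9↦9, 10↦1]  zeros at y ∈ ∅
  x = 3: [0↦6, 1↦1, 2↦0, 3↦3, 4↦10, 5↦10, 6↦3, 7↦0, 8↦1, 9↦6, 10↦4]  zeros at y ∈ {2, 7}
  x = 4: [0↦4, 1↦3, 2↦6, 3↦2, 4↦2, 5↦6, 6↦3, 7↦4, 8↦9, 9↦7, 10↦9]  zeros at y ∈ ∅
  x = 5: [0↦8, 1↦9, 2↦3, 3↦1, 4↦3, 5↦9, 6↦8, 7↦0, 8↦7, 9↦7, 10↦0]  zeros at y ∈ {7, 10}
  x = 6: [0↦2, 1↦3, 2↦8, 3↦6, 4↦8, 5↦3, 6↦2, 7↦5, 8↦1, 9↦1, 10↦5]  zeros at y ∈ ∅
  x = 7: [0↦3, 1↦2, 2↦5, 3↦1, 4↦1, 5↦5, 6↦2, 7↦3, 8↦8, 9↦6, 10↦8]  zeros at y ∈ ∅
  x = 8: [0↦6, 1↦1, 2↦0, 3↦3, 4↦10, 5↦10, 6↦3, 7↦0, 8↦1, 9↦6, 10↦4]  zeros at y ∈ {2, 7}
  x = 9: [0↦6, 1↦6, 2↦10, 3↦7, 4↦8, 5↦2, 6↦0, 7↦2, 8↦8, 9↦7, 10↦10]  zeros at y ∈ {6}
  x = 10: [0↦9, 1↦1, 2↦8, 3↦8, 4↦1, 5↦9, 6↦10, 7↦4, 8↦2, 9↦4, 10↦10]  zeros at y ∈ ∅
Collecting zeros: affine points = {(0, 2), (0, 8), (3, 2), (3, 7), (5, 7), (5, 10), (8, 2), (8, 7), (9, 6)}.
Total count |C(F_11)_aff| = 9.


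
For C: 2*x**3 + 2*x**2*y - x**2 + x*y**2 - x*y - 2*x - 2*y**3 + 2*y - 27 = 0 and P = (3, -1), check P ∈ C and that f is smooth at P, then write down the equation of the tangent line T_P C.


Tangent line at P: 36*x + 5*y - 103 = 0.

Step 1: f(3, -1) = 0, so P lies on C.
Step 2: partial derivatives
  f_x(x, y) = 6*x**2 + 4*x*y - 2*x + y**2 - y - 2, f_y(x, y) = 2*x**2 + 2*x*y - x - 6*y**2 + 2.
  f_x(P) = 36, f_y(P) = 5 (gradient nonzero, so P is smooth).
Step 3: tangent line at P: 36·(x − 3) + 5·(y − -1) = 0.
Expanding: 36*x + 5*y - 103 = 0.


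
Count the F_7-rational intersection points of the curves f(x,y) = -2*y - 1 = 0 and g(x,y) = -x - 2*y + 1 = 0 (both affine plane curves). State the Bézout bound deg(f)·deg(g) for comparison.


Common zeros: {(2, 3)}; count = 1; Bézout bound = 1.

deg(f) = 1, deg(g) = 1, so Bézout bound = 1.
Scan x ∈ F_7. For each x, list the y ∈ F_7 with f(x, y) ≡ 0 and those with g(x, y) ≡ 0 (mod 7); the common zeros in that column are the intersection.
  x = 0: f ≡ 0 at y ∈ {3}; g ≡ 0 at y ∈ {4}; common: ∅.
  x = 1: f ≡ 0 at y ∈ {3}; g ≡ 0 at y ∈ {0}; common: ∅.
  x = 2: f ≡ 0 at y ∈ {3}; g ≡ 0 at y ∈ {3}; common: {3}.
  x = 3: f ≡ 0 at y ∈ {3}; g ≡ 0 at y ∈ {6}; common: ∅.
  x = 4: f ≡ 0 at y ∈ {3}; g ≡ 0 at y ∈ {2}; common: ∅.
  x = 5: f ≡ 0 at y ∈ {3}; g ≡ 0 at y ∈ {5}; common: ∅.
  x = 6: f ≡ 0 at y ∈ {3}; g ≡ 0 at y ∈ {1}; common: ∅.
Collecting: common zeros = {(2, 3)}, so the count is 1.
Comparison with the Bézout bound: 1 ≤ 1 = deg(f)·deg(g), as expected for curves with no common component (the bound is attained).


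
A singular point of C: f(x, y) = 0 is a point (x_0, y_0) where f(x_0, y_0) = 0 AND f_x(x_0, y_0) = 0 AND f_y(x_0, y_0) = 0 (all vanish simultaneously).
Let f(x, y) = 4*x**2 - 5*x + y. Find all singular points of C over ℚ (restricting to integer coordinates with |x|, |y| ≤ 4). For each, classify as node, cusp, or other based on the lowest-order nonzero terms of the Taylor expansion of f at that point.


No singular points in the scanned grid; C is smooth there.

Compute partial derivatives:
  f_x = 8*x - 5.
  f_y = 1.
f_y = 1 is a nonzero constant, so f_y never vanishes: no point (x, y) can satisfy f = f_x = f_y = 0. In particular no (x, y) ∈ {−4, ..., 4}² is singular; the curve is smooth.


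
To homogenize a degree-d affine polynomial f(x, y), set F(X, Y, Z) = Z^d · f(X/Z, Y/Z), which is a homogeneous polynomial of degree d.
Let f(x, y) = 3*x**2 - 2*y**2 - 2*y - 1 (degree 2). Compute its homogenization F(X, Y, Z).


F(X, Y, Z) = 3*X**2 - 2*Y**2 - 2*Y*Z - Z**2

deg(f) = 2.
Substitute x = X/Z, y = Y/Z into f, then multiply by Z^2.
  monomial 3·x^2·y^0 ↦ 3·X^2·Y^0·Z^0.
  monomial -2·x^0·y^2 ↦ -2·X^0·Y^2·Z^0.
  monomial -2·x^0·y^1 ↦ -2·X^0·Y^1·Z^1.
  monomial -1·x^0·y^0 ↦ -1·X^0·Y^0·Z^2.
Collecting: F(X, Y, Z) = 3*X**2 - 2*Y**2 - 2*Y*Z - Z**2.


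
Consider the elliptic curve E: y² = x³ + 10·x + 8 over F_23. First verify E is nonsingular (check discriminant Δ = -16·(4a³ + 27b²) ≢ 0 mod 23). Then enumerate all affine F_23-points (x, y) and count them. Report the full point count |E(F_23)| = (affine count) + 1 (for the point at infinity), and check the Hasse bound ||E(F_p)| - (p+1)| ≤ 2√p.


Affine points = {(0, 10), (0, 13), (2, 6), (2, 17), (6, 10), (6, 13), (8, 5), (8, 18), (10, 2), (10, 21), (11, 0), (12, 4), (12, 19), (13, 9), (13, 14), (16, 3), (16, 20), (17, 10), (17, 13), (21, 7), (21, 16)}; affine count = 21; |E(F_23)| = 22.

Discriminant check: Δ ∝ 4a³ + 27b² = 4·10³ + 27·8² = 4·1000 + 27·64 ≡ 1 (mod 23). Nonzero ⇒ E is nonsingular.
For each x ∈ F_23, compute rhs = x³ + 10·x + 8 mod 23, then count y ∈ F_23 with y² ≡ rhs.
  x = 0: rhs = 8, matching y values: 10, 13 (2 points).
  x = 1: rhs = 19, matching y values: none (0 points).
  x = 2: rhs = 13, matching y values: 6, 17 (2 points).
  x = 3: rhs = 19, matching y values: none (0 points).
  x = 4: rhs = 20, matching y values: none (0 points).
  x = 5: rhs = 22, matching y values: none (0 points).
  x = 6: rhs = 8, matching y values: 10, 13 (2 points).
  x = 7: rhs = 7, matching y values: none (0 points).
  x = 8: rhs = 2, matching y values: 5, 18 (2 points).
  x = 9: rhs = 22, matching y values: none (0 points).
  x = 10: rhs = 4, matching y values: 2, 21 (2 points).
  x = 11: rhs = 0, matching y values: 0 (1 points).
  x = 12: rhs = 16, matching y values: 4, 19 (2 points).
  x = 13: rhs = 12, matching y values: 9, 14 (2 points).
  x = 14: rhs = 17, matching y values: none (0 points).
  x = 15: rhs = 14, matching y values: none (0 points).
  x = 16: rhs = 9, matching y values: 3, 20 (2 points).
  x = 17: rhs = 8, matching y values: 10, 13 (2 points).
  x = 18: rhs = 17, matching y values: none (0 points).
  x = 19: rhs = 19, matching y values: none (0 points).
  x = 20: rhs = 20, matching y values: none (0 points).
  x = 21: rhs = 3, matching y values: 7, 16 (2 points).
  x = 22: rhs = 20, matching y values: none (0 points).
Total affine count: 21.
Full point count |E(F_23)| = 21 + 1 = 22.
Hasse bound: |22 − (23+1)| = |-2| = 2 ≤ 2√23 ≈ 9.5917 ✓.


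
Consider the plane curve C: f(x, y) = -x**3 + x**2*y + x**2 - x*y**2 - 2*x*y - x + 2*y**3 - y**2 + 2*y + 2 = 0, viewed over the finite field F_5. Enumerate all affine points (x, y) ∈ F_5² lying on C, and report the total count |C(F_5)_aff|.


Affine F_5-points: {(0, 1), (1, 3), (3, 4), (4, 0)}; count = 4.

For each of the 25 pairs (x, y) ∈ F_5², evaluate f(x, y) mod 5. Record the zeros.
  x = 0: [0↦2, 1↦0, 2↦3, 3↦3, 4↦2]  zeros at y ∈ {1}
  x = 1: [0↦1, 1↦2, 2↦1, 3↦0, 4↦1]  zeros at y ∈ {3}
  x = 2: [0↦1, 1↦2, 2↦4, 3↦4, 4↦4]  zeros at y ∈ ∅
  x = 3: [0↦1, 1↦4, 2↦1, 3↦4, 4↦0]  zeros at y ∈ {4}
  x = 4: [0↦0, 1↦2, 2↦1, 3↦4, 4↦3]  zeros at y ∈ {0}
Collecting zeros: affine points = {(0, 1), (1, 3), (3, 4), (4, 0)}.
Total count |C(F_5)_aff| = 4.


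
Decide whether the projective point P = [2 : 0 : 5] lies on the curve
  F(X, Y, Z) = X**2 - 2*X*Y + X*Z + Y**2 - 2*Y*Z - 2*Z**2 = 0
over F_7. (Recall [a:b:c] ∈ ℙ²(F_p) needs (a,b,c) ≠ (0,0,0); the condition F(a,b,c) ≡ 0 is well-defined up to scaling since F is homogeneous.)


F(2,0,5) ≡ 6 (mod 7); P is NOT on the curve.

Evaluate F(2, 0, 5) term-by-term (mod 7).
  X**2 ↦ 1·4·1·1 = 4
  -2*X*Y ↦ -2·2·0·1 = 0
  X*Z ↦ 1·2·1·5 = 10
  Y**2 ↦ 1·1·0·1 = 0
  -2*Y*Z ↦ -2·1·0·5 = 0
  -2*Z**2 ↦ -2·1·1·25 = -50
Sum: F(2, 0, 5) = (4) + (0) + (10) + (0) + (0) + (-50) = -36.
Reducing mod 7: -36 ≡ 6 (mod 7).
Since F(a, b, c) ≡ 6 ≠ 0 (mod 7), P does NOT lie on the curve.


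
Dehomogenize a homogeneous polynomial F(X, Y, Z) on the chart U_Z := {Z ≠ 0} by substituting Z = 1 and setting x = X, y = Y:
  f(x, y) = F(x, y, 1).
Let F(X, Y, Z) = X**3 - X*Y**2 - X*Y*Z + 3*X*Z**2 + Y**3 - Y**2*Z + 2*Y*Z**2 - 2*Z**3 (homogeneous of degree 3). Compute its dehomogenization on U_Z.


f(x, y) = x**3 - x*y**2 - x*y + 3*x + y**3 - y**2 + 2*y - 2

On U_Z we set Z = 1. Each monomial c·X^i·Y^j·Z^k in F becomes c·x^i·y^j·1^k = c·x^i·y^j.
Substituting Z = 1: F(X, Y, 1) = x**3 - x*y**2 - x*y + 3*x + y**3 - y**2 + 2*y - 2.
Note: deg(f) ≤ deg(F) = 3; strict inequality happens when F is divisible by Z (lost terms).


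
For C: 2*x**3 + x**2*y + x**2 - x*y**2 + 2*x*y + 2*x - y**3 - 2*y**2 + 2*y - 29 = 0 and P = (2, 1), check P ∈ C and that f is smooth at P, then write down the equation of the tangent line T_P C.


Tangent line at P: 35*x - y - 69 = 0.

Step 1: f(2, 1) = 0, so P lies on C.
Step 2: partial derivatives
  f_x(x, y) = 6*x**2 + 2*x*y + 2*x - y**2 + 2*y + 2, f_y(x, y) = x**2 - 2*x*y + 2*x - 3*y**2 - 4*y + 2.
  f_x(P) = 35, f_y(P) = -1 (gradient nonzero, so P is smooth).
Step 3: tangent line at P: 35·(x − 2) + -1·(y − 1) = 0.
Expanding: 35*x - y - 69 = 0.


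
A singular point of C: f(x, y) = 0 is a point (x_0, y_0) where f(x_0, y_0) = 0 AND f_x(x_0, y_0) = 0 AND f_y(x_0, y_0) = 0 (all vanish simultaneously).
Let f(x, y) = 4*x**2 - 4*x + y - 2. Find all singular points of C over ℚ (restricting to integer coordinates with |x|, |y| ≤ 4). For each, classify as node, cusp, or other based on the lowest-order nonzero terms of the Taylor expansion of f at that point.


No singular points in the scanned grid; C is smooth there.

Compute partial derivatives:
  f_x = 8*x - 4.
  f_y = 1.
f_y = 1 is a nonzero constant, so f_y never vanishes: no point (x, y) can satisfy f = f_x = f_y = 0. In particular no (x, y) ∈ {−4, ..., 4}² is singular; the curve is smooth.


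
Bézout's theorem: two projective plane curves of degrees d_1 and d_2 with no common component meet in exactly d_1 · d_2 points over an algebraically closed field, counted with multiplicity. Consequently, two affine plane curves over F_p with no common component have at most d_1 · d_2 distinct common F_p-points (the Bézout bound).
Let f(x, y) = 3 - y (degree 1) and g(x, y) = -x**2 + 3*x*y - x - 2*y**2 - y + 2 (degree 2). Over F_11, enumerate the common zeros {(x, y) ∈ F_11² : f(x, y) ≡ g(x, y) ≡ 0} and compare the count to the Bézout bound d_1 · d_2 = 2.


Common zeros: ∅; count = 0; Bézout bound = 2.

deg(f) = 1, deg(g) = 2, so Bézout bound = 2.
Scan x ∈ F_11. For each x, list the y ∈ F_11 with f(x, y) ≡ 0 and those with g(x, y) ≡ 0 (mod 11); the common zeros in that column are the intersection.
  x = 0: f ≡ 0 at y ∈ {3}; g ≡ 0 at y ∈ ∅; common: ∅.
  x = 1: f ≡ 0 at y ∈ {3}; g ≡ 0 at y ∈ {0, 1}; common: ∅.
  x = 2: f ≡ 0 at y ∈ {3}; g ≡ 0 at y ∈ {9, 10}; common: ∅.
  x = 3: f ≡ 0 at y ∈ {3}; g ≡ 0 at y ∈ ∅; common: ∅.
  x = 4: f ≡ 0 at y ∈ {3}; g ≡ 0 at y ∈ ∅; common: ∅.
  x = 5: f ≡ 0 at y ∈ {3}; g ≡ 0 at y ∈ {8, 10}; common: ∅.
  x = 6: f ≡ 0 at y ∈ {3}; g ≡ 0 at y ∈ ∅; common: ∅.
  x = 7: f ≡ 0 at y ∈ {3}; g ≡ 0 at y ∈ {2, 8}; common: ∅.
  x = 8: f ≡ 0 at y ∈ {3}; g ≡ 0 at y ∈ ∅; common: ∅.
  x = 9: f ≡ 0 at y ∈ {3}; g ≡ 0 at y ∈ {0, 2}; common: ∅.
  x = 10: f ≡ 0 at y ∈ {3}; g ≡ 0 at y ∈ ∅; common: ∅.
Collecting: common zeros = ∅, so the count is 0.
Comparison with the Bézout bound: 0 ≤ 2 = deg(f)·deg(g), as expected for curves with no common component (the affine F_11-count falls short of the bound because intersections may lie at infinity, over extension fields, or carry multiplicity).


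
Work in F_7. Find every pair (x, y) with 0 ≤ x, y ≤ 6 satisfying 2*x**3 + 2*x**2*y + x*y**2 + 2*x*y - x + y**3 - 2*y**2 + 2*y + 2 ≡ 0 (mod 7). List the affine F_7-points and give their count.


Affine F_7-points: {(0, 4), (1, 5), (4, 0), (4, 5), (6, 3)}; count = 5.

For each of the 49 pairs (x, y) ∈ F_7², evaluate f(x, y) mod 7. Record the zeros.
  x = 0: [0↦2, 1↦3, 2↦6, 3↦3, 4↦0, 5↦3, 6↦4]  zeros at y ∈ {4}
  x = 1: [0↦3, 1↦2, 2↦5, 3↦4, 4↦5, 5↦0, 6↦2]  zeros at y ∈ {5}
  x = 2: [0↦2, 1↦3, 2↦3, 3↦1, 4↦3, 5↦1, 6↦1]  zeros at y ∈ ∅
  x = 3: [0↦4, 1↦4, 2↦5, 3↦6, 4↦6, 5↦4, 6↦6]  zeros at y ∈ ∅
  x = 4: [0↦0, 1↦3, 2↦2, 3↦3, 4↦5, 5↦0, 6↦1]  zeros at y ∈ {0, 5}
  x = 5: [0↦2, 1↦5, 2↦6, 3↦4, 4↦5, 5↦1, 6↦5]  zeros at y ∈ ∅
  x = 6: [0↦1, 1↦1, 2↦1, 3↦0, 4↦4, 5↦5, 6↦2]  zeros at y ∈ {3}
Collecting zeros: affine points = {(0, 4), (1, 5), (4, 0), (4, 5), (6, 3)}.
Total count |C(F_7)_aff| = 5.


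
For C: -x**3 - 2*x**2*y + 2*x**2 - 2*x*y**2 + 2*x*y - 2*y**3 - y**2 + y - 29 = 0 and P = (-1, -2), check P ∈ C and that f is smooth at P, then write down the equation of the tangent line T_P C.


Tangent line at P: -27*x - 31*y - 89 = 0.

Step 1: f(-1, -2) = 0, so P lies on C.
Step 2: partial derivatives
  f_x(x, y) = -3*x**2 - 4*x*y + 4*x - 2*y**2 + 2*y, f_y(x, y) = -2*x**2 - 4*x*y + 2*x - 6*y**2 - 2*y + 1.
  f_x(P) = -27, f_y(P) = -31 (gradient nonzero, so P is smooth).
Step 3: tangent line at P: -27·(x − -1) + -31·(y − -2) = 0.
Expanding: -27*x - 31*y - 89 = 0.


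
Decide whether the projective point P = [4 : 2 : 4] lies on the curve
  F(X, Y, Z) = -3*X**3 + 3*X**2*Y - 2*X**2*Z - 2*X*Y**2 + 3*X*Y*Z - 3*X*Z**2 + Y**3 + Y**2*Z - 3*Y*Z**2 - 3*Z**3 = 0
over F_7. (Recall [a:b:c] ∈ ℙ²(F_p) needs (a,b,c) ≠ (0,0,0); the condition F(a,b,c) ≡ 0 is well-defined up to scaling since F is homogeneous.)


F(4,2,4) ≡ 0 (mod 7); P is on the curve.

Evaluate F(4, 2, 4) term-by-term (mod 7).
  -3*X**3 ↦ -3·64·1·1 = -192
  3*X**2*Y ↦ 3·16·2·1 = 96
  -2*X**2*Z ↦ -2·16·1·4 = -128
  -2*X*Y**2 ↦ -2·4·4·1 = -32
  3*X*Y*Z ↦ 3·4·2·4 = 96
  -3*X*Z**2 ↦ -3·4·1·16 = -192
  Y**3 ↦ 1·1·8·1 = 8
  Y**2*Z ↦ 1·1·4·4 = 16
  -3*Y*Z**2 ↦ -3·1·2·16 = -96
  -3*Z**3 ↦ -3·1·1·64 = -192
Sum: F(4, 2, 4) = (-192) + (96) + (-128) + (-32) + (96) + (-192) + (8) + (16) + (-96) + (-192) = -616.
Reducing mod 7: -616 ≡ 0 (mod 7).
Since F(a, b, c) ≡ 0 (mod 7), P lies on the curve.


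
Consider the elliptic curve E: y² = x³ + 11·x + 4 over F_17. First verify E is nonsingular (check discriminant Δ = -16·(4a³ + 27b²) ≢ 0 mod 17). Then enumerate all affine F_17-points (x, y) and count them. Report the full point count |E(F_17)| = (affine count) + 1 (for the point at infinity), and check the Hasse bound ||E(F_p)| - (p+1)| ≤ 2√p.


Affine points = {(0, 2), (0, 15), (1, 4), (1, 13), (2, 0), (3, 8), (3, 9), (7, 4), (7, 13), (8, 3), (8, 14), (9, 4), (9, 13), (10, 3), (10, 14), (13, 7), (13, 10), (15, 5), (15, 12), (16, 3), (16, 14)}; affine count = 21; |E(F_17)| = 22.

Discriminant check: Δ ∝ 4a³ + 27b² = 4·11³ + 27·4² = 4·1331 + 27·16 ≡ 10 (mod 17). Nonzero ⇒ E is nonsingular.
For each x ∈ F_17, compute rhs = x³ + 11·x + 4 mod 17, then count y ∈ F_17 with y² ≡ rhs.
  x = 0: rhs = 4, matching y values: 2, 15 (2 points).
  x = 1: rhs = 16, matching y values: 4, 13 (2 points).
  x = 2: rhs = 0, matching y values: 0 (1 points).
  x = 3: rhs = 13, matching y values: 8, 9 (2 points).
  x = 4: rhs = 10, matching y values: none (0 points).
  x = 5: rhs = 14, matching y values: none (0 points).
  x = 6: rhs = 14, matching y values: none (0 points).
  x = 7: rhs = 16, matching y values: 4, 13 (2 points).
  x = 8: rhs = 9, matching y values: 3, 14 (2 points).
  x = 9: rhs = 16, matching y values: 4, 13 (2 points).
  x = 10: rhs = 9, matching y values: 3, 14 (2 points).
  x = 11: rhs = 11, matching y values: none (0 points).
  x = 12: rhs = 11, matching y values: none (0 points).
  x = 13: rhs = 15, matching y values: 7, 10 (2 points).
  x = 14: rhs = 12, matching y values: none (0 points).
  x = 15: rhs = 8, matching y values: 5, 12 (2 points).
  x = 16: rhs = 9, matching y values: 3, 14 (2 points).
Total affine count: 21.
Full point count |E(F_17)| = 21 + 1 = 22.
Hasse bound: |22 − (17+1)| = |4| = 4 ≤ 2√17 ≈ 8.2462 ✓.


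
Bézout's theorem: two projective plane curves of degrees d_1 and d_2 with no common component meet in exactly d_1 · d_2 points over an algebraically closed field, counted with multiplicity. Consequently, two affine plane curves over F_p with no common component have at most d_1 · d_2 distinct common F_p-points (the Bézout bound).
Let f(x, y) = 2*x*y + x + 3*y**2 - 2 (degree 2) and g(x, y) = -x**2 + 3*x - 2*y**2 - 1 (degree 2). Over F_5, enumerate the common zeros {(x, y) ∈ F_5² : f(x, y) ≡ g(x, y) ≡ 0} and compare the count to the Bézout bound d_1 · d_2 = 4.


Common zeros: ∅; count = 0; Bézout bound = 4.

deg(f) = 2, deg(g) = 2, so Bézout bound = 4.
Scan x ∈ F_5. For each x, list the y ∈ F_5 with f(x, y) ≡ 0 and those with g(x, y) ≡ 0 (mod 5); the common zeros in that column are the intersection.
  x = 0: f ≡ 0 at y ∈ {2, 3}; g ≡ 0 at y ∈ ∅; common: ∅.
  x = 1: f ≡ 0 at y ∈ {2, 4}; g ≡ 0 at y ∈ ∅; common: ∅.
  x = 2: f ≡ 0 at y ∈ {0, 2}; g ≡ 0 at y ∈ ∅; common: ∅.
  x = 3: f ≡ 0 at y ∈ {1, 2}; g ≡ 0 at y ∈ ∅; common: ∅.
  x = 4: f ≡ 0 at y ∈ {2}; g ≡ 0 at y ∈ {0}; common: ∅.
Collecting: common zeros = ∅, so the count is 0.
Comparison with the Bézout bound: 0 ≤ 4 = deg(f)·deg(g), as expected for curves with no common component (the affine F_5-count falls short of the bound because intersections may lie at infinity, over extension fields, or carry multiplicity).


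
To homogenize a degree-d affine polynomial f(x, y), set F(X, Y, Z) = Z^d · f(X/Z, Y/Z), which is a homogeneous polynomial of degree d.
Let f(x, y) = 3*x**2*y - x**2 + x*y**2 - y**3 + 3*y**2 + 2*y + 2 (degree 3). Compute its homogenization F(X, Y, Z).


F(X, Y, Z) = 3*X**2*Y - X**2*Z + X*Y**2 - Y**3 + 3*Y**2*Z + 2*Y*Z**2 + 2*Z**3

deg(f) = 3.
Substitute x = X/Z, y = Y/Z into f, then multiply by Z^3.
  monomial 3·x^2·y^1 ↦ 3·X^2·Y^1·Z^0.
  monomial -1·x^2·y^0 ↦ -1·X^2·Y^0·Z^1.
  monomial 1·x^1·y^2 ↦ 1·X^1·Y^2·Z^0.
  monomial -1·x^0·y^3 ↦ -1·X^0·Y^3·Z^0.
  monomial 3·x^0·y^2 ↦ 3·X^0·Y^2·Z^1.
  monomial 2·x^0·y^1 ↦ 2·X^0·Y^1·Z^2.
  monomial 2·x^0·y^0 ↦ 2·X^0·Y^0·Z^3.
Collecting: F(X, Y, Z) = 3*X**2*Y - X**2*Z + X*Y**2 - Y**3 + 3*Y**2*Z + 2*Y*Z**2 + 2*Z**3.


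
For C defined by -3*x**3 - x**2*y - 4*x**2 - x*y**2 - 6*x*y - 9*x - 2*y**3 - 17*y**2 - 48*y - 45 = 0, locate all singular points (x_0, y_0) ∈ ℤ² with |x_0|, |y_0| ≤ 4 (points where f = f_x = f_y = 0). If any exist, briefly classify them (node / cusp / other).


Singular points: {(0, -3)}; classification: node.

Compute partial derivatives:
  f_x = -9*x**2 - 2*x*y - 8*x - y**2 - 6*y - 9.
  f_y = -x**2 - 2*x*y - 6*x - 6*y**2 - 34*y - 48.
Scan x_0 ∈ {−4, ..., 4}. For each x_0, f_y(x_0, y) is a polynomial in y; find its integer roots y ∈ {−4, ..., 4}, then test f_x and f at those candidates.
  x = -4: f_y(-4, y) = -6*y**2 - 26*y - 40; no integer root y with |y| ≤ 4.
  x = -3: f_y(-3, y) = -6*y**2 - 28*y - 39; no integer root y with |y| ≤ 4.
  x = -2: f_y(-2, y) = -6*y**2 - 30*y - 40; no integer root y with |y| ≤ 4.
  x = -1: f_y(-1, y) = -6*y**2 - 32*y - 43; no integer root y with |y| ≤ 4.
  x = 0: f_y(0, y) = -6*y**2 - 34*y - 48; vanishes at y ∈ {-3}. (0, -3): f_x = 0, f = 0 — SINGULAR.
  x = 1: f_y(1, y) = -6*y**2 - 36*y - 55; no integer root y with |y| ≤ 4.
  x = 2: f_y(2, y) = -6*y**2 - 38*y - 64; no integer root y with |y| ≤ 4.
  x = 3: f_y(3, y) = -6*y**2 - 40*y - 75; no integer root y with |y| ≤ 4.
  x = 4: f_y(4, y) = -6*y**2 - 42*y - 88; no integer root y with |y| ≤ 4.
Only singular point on the grid: (0, -3).
Classify: substitute x = 0 + u, y = -3 + v and expand: f = -3*u**3 - u**2*v - u**2 - u*v**2 - 2*v**3 + v**2.
No constant or linear terms (consistent with a singular point). Quadratic part: -u**2 + v**2. Cubic part: -3*u**3 - u**2*v - u*v**2 - 2*v**3.
The quadratic part v**2 - u**2 = (v − u)(v + u) splits into two distinct linear factors, so there are two distinct tangent lines y − -3 = ±(x − 0) — this is a node (ordinary double point).
Classification: node.


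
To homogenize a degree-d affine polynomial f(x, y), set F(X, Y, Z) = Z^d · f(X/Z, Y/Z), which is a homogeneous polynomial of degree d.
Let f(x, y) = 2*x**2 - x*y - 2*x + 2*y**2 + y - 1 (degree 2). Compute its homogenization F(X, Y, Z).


F(X, Y, Z) = 2*X**2 - X*Y - 2*X*Z + 2*Y**2 + Y*Z - Z**2

deg(f) = 2.
Substitute x = X/Z, y = Y/Z into f, then multiply by Z^2.
  monomial 2·x^2·y^0 ↦ 2·X^2·Y^0·Z^0.
  monomial -1·x^1·y^1 ↦ -1·X^1·Y^1·Z^0.
  monomial -2·x^1·y^0 ↦ -2·X^1·Y^0·Z^1.
  monomial 2·x^0·y^2 ↦ 2·X^0·Y^2·Z^0.
  monomial 1·x^0·y^1 ↦ 1·X^0·Y^1·Z^1.
  monomial -1·x^0·y^0 ↦ -1·X^0·Y^0·Z^2.
Collecting: F(X, Y, Z) = 2*X**2 - X*Y - 2*X*Z + 2*Y**2 + Y*Z - Z**2.


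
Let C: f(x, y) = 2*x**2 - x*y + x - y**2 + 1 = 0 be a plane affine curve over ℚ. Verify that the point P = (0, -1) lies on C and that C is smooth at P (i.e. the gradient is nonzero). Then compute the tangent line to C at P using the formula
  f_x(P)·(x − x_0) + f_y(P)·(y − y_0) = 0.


Tangent line at P: 2*x + 2*y + 2 = 0.

Step 1: f(0, -1) = 0, so P lies on C.
Step 2: partial derivatives
  f_x(x, y) = 4*x - y + 1, f_y(x, y) = -x - 2*y.
  f_x(P) = 2, f_y(P) = 2 (gradient nonzero, so P is smooth).
Step 3: tangent line at P: 2·(x − 0) + 2·(y − -1) = 0.
Expanding: 2*x + 2*y + 2 = 0.


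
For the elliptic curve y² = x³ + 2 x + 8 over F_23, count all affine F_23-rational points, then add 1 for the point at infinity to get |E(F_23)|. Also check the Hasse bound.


Affine points = {(0, 10), (0, 13), (3, 8), (3, 15), (6, 11), (6, 12), (10, 4), (10, 19), (11, 2), (11, 21), (12, 9), (12, 14), (13, 0), (15, 3), (15, 20)}; affine count = 15; |E(F_23)| = 16.

Discriminant check: Δ ∝ 4a³ + 27b² = 4·2³ + 27·8² = 4·8 + 27·64 ≡ 12 (mod 23). Nonzero ⇒ E is nonsingular.
For each x ∈ F_23, compute rhs = x³ + 2·x + 8 mod 23, then count y ∈ F_23 with y² ≡ rhs.
  x = 0: rhs = 8, matching y values: 10, 13 (2 points).
  x = 1: rhs = 11, matching y values: none (0 points).
  x = 2: rhs = 20, matching y values: none (0 points).
  x = 3: rhs = 18, matching y values: 8, 15 (2 points).
  x = 4: rhs = 11, matching y values: none (0 points).
  x = 5: rhs = 5, matching y values: none (0 points).
  x = 6: rhs = 6, matching y values: 11, 12 (2 points).
  x = 7: rhs = 20, matching y values: none (0 points).
  x = 8: rhs = 7, matching y values: none (0 points).
  x = 9: rhs = 19, matching y values: none (0 points).
  x = 10: rhs = 16, matching y values: 4, 19 (2 points).
  x = 11: rhs = 4, matching y values: 2, 21 (2 points).
  x = 12: rhs = 12, matching y values: 9, 14 (2 points).
  x = 13: rhs = 0, matching y values: 0 (1 points).
  x = 14: rhs = 20, matching y values: none (0 points).
  x = 15: rhs = 9, matching y values: 3, 20 (2 points).
  x = 16: rhs = 19, matching y values: none (0 points).
  x = 17: rhs = 10, matching y values: none (0 points).
  x = 18: rhs = 11, matching y values: none (0 points).
  x = 19: rhs = 5, matching y values: none (0 points).
  x = 20: rhs = 21, matching y values: none (0 points).
  x = 21: rhs = 19, matching y values: none (0 points).
  x = 22: rhs = 5, matching y values: none (0 points).
Total affine count: 15.
Full point count |E(F_23)| = 15 + 1 = 16.
Hasse bound: |16 − (23+1)| = |-8| = 8 ≤ 2√23 ≈ 9.5917 ✓.


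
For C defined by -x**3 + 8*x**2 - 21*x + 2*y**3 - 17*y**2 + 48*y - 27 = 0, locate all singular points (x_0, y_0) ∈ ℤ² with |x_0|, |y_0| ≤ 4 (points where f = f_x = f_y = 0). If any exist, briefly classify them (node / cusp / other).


Singular points: {(3, 3)}; classification: node.

Compute partial derivatives:
  f_x = -3*x**2 + 16*x - 21.
  f_y = 6*y**2 - 34*y + 48.
Scan x_0 ∈ {−4, ..., 4}. For each x_0, f_y(x_0, y) is a polynomial in y; find its integer roots y ∈ {−4, ..., 4}, then test f_x and f at those candidates.
  x = -4: f_y(-4, y) = 6*y**2 - 34*y + 48; vanishes at y ∈ {3}. (-4, 3): f_x = -133 ≠ 0.
  x = -3: f_y(-3, y) = 6*y**2 - 34*y + 48; vanishes at y ∈ {3}. (-3, 3): f_x = -96 ≠ 0.
  x = -2: f_y(-2, y) = 6*y**2 - 34*y + 48; vanishes at y ∈ {3}. (-2, 3): f_x = -65 ≠ 0.
  x = -1: f_y(-1, y) = 6*y**2 - 34*y + 48; vanishes at y ∈ {3}. (-1, 3): f_x = -40 ≠ 0.
  x = 0: f_y(0, y) = 6*y**2 - 34*y + 48; vanishes at y ∈ {3}. (0, 3): f_x = -21 ≠ 0.
  x = 1: f_y(1, y) = 6*y**2 - 34*y + 48; vanishes at y ∈ {3}. (1, 3): f_x = -8 ≠ 0.
  x = 2: f_y(2, y) = 6*y**2 - 34*y + 48; vanishes at y ∈ {3}. (2, 3): f_x = -1 ≠ 0.
  x = 3: f_y(3, y) = 6*y**2 - 34*y + 48; vanishes at y ∈ {3}. (3, 3): f_x = 0, f = 0 — SINGULAR.
  x = 4: f_y(4, y) = 6*y**2 - 34*y + 48; vanishes at y ∈ {3}. (4, 3): f_x = -5 ≠ 0.
Only singular point on the grid: (3, 3).
Classify: substitute x = 3 + u, y = 3 + v and expand: f = -u**3 - u**2 + 2*v**3 + v**2.
No constant or linear terms (consistent with a singular point). Quadratic part: -u**2 + v**2. Cubic part: -u**3 + 2*v**3.
The quadratic part v**2 - u**2 = (v − u)(v + u) splits into two distinct linear factors, so there are two distinct tangent lines y − 3 = ±(x − 3) — this is a node (ordinary double point).
Classification: node.


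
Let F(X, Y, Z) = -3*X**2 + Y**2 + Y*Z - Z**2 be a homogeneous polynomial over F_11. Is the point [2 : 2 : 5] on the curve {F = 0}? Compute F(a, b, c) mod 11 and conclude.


F(2,2,5) ≡ 10 (mod 11); P is NOT on the curve.

Evaluate F(2, 2, 5) term-by-term (mod 11).
  -3*X**2 ↦ -3·4·1·1 = -12
  Y**2 ↦ 1·1·4·1 = 4
  Y*Z ↦ 1·1·2·5 = 10
  -Z**2 ↦ -1·1·1·25 = -25
Sum: F(2, 2, 5) = (-12) + (4) + (10) + (-25) = -23.
Reducing mod 11: -23 ≡ 10 (mod 11).
Since F(a, b, c) ≡ 10 ≠ 0 (mod 11), P does NOT lie on the curve.


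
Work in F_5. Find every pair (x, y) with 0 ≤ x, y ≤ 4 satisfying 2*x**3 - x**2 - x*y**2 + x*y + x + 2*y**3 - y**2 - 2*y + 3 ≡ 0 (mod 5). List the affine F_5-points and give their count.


Affine F_5-points: {(1, 0), (3, 1), (4, 4)}; count = 3.

For each of the 25 pairs (x, y) ∈ F_5², evaluate f(x, y) mod 5. Record the zeros.
  x = 0: [0↦3, 1↦2, 2↦1, 3↦2, 4↦2]  zeros at y ∈ ∅
  x = 1: [0↦0, 1↦4, 2↦1, 3↦3, 4↦2]  zeros at y ∈ {0}
  x = 2: [0↦2, 1↦1, 2↦1, 3↦4, 4↦2]  zeros at y ∈ ∅
  x = 3: [0↦1, 1↦0, 2↦3, 3↦2, 4↦4]  zeros at y ∈ {1}
  x = 4: [0↦4, 1↦3, 2↦4, 3↦4, 4↦0]  zeros at y ∈ {4}
Collecting zeros: affine points = {(1, 0), (3, 1), (4, 4)}.
Total count |C(F_5)_aff| = 3.


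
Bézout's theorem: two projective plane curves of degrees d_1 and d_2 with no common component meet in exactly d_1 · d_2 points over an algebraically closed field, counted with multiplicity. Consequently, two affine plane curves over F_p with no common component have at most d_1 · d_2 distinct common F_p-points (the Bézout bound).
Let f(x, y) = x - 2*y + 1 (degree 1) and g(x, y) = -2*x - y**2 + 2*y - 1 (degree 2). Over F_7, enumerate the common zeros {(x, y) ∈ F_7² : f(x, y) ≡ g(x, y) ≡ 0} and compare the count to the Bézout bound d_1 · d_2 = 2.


Common zeros: {(3, 2), (5, 3)}; count = 2; Bézout bound = 2.

deg(f) = 1, deg(g) = 2, so Bézout bound = 2.
Scan x ∈ F_7. For each x, list the y ∈ F_7 with f(x, y) ≡ 0 and those with g(x, y) ≡ 0 (mod 7); the common zeros in that column are the intersection.
  x = 0: f ≡ 0 at y ∈ {4}; g ≡ 0 at y ∈ {1}; common: ∅.
  x = 1: f ≡ 0 at y ∈ {1}; g ≡ 0 at y ∈ ∅; common: ∅.
  x = 2: f ≡ 0 at y ∈ {5}; g ≡ 0 at y ∈ ∅; common: ∅.
  x = 3: f ≡ 0 at y ∈ {2}; g ≡ 0 at y ∈ {0, 2}; common: {2}.
  x = 4: f ≡ 0 at y ∈ {6}; g ≡ 0 at y ∈ ∅; common: ∅.
  x = 5: f ≡ 0 at y ∈ {3}; g ≡ 0 at y ∈ {3, 6}; common: {3}.
  x = 6: f ≡ 0 at y ∈ {0}; g ≡ 0 at y ∈ {4, 5}; common: ∅.
Collecting: common zeros = {(3, 2), (5, 3)}, so the count is 2.
Comparison with the Bézout bound: 2 ≤ 2 = deg(f)·deg(g), as expected for curves with no common component (the bound is attained).


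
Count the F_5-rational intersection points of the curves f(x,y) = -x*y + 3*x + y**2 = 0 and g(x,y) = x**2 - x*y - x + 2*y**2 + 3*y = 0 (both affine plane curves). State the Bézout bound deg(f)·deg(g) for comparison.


Common zeros: {(0, 0), (1, 4), (2, 1)}; count = 3; Bézout bound = 4.

deg(f) = 2, deg(g) = 2, so Bézout bound = 4.
Scan x ∈ F_5. For each x, list the y ∈ F_5 with f(x, y) ≡ 0 and those with g(x, y) ≡ 0 (mod 5); the common zeros in that column are the intersection.
  x = 0: f ≡ 0 at y ∈ {0}; g ≡ 0 at y ∈ {0, 1}; common: {0}.
  x = 1: f ≡ 0 at y ∈ {2, 4}; g ≡ 0 at y ∈ {0, 4}; common: {4}.
  x = 2: f ≡ 0 at y ∈ {1}; g ≡ 0 at y ∈ {1}; common: {1}.
  x = 3: f ≡ 0 at y ∈ ∅; g ≡ 0 at y ∈ ∅; common: ∅.
  x = 4: f ≡ 0 at y ∈ ∅; g ≡ 0 at y ∈ {4}; common: ∅.
Collecting: common zeros = {(0, 0), (1, 4), (2, 1)}, so the count is 3.
Comparison with the Bézout bound: 3 ≤ 4 = deg(f)·deg(g), as expected for curves with no common component (the affine F_5-count falls short of the bound because intersections may lie at infinity, over extension fields, or carry multiplicity).


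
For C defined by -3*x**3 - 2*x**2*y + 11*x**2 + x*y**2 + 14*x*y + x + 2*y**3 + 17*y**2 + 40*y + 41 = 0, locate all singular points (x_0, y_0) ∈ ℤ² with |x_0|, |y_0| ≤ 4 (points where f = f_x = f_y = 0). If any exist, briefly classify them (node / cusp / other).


Singular points: {(2, -3)}; classification: node.

Compute partial derivatives:
  f_x = -9*x**2 - 4*x*y + 22*x + y**2 + 14*y + 1.
  f_y = -2*x**2 + 2*x*y + 14*x + 6*y**2 + 34*y + 40.
Scan x_0 ∈ {−4, ..., 4}. For each x_0, f_y(x_0, y) is a polynomial in y; find its integer roots y ∈ {−4, ..., 4}, then test f_x and f at those candidates.
  x = -4: f_y(-4, y) = 6*y**2 + 26*y - 48; no integer root y with |y| ≤ 4.
  x = -3: f_y(-3, y) = 6*y**2 + 28*y - 20; no integer root y with |y| ≤ 4.
  x = -2: f_y(-2, y) = 6*y**2 + 30*y + 4; no integer root y with |y| ≤ 4.
  x = -1: f_y(-1, y) = 6*y**2 + 32*y + 24; no integer root y with |y| ≤ 4.
  x = 0: f_y(0, y) = 6*y**2 + 34*y + 40; vanishes at y ∈ {-4}. (0, -4): f_x = -39 ≠ 0.
  x = 1: f_y(1, y) = 6*y**2 + 36*y + 52; no integer root y with |y| ≤ 4.
  x = 2: f_y(2, y) = 6*y**2 + 38*y + 60; vanishes at y ∈ {-3}. (2, -3): f_x = 0, f = 0 — SINGULAR.
  x = 3: f_y(3, y) = 6*y**2 + 40*y + 64; vanishes at y ∈ {-4}. (3, -4): f_x = -6 ≠ 0.
  x = 4: f_y(4, y) = 6*y**2 + 42*y + 64; no integer root y with |y| ≤ 4.
Only singular point on the grid: (2, -3).
Classify: substitute x = 2 + u, y = -3 + v and expand: f = -3*u**3 - 2*u**2*v - u**2 + u*v**2 + 2*v**3 + v**2.
No constant or linear terms (consistent with a singular point). Quadratic part: -u**2 + v**2. Cubic part: -3*u**3 - 2*u**2*v + u*v**2 + 2*v**3.
The quadratic part v**2 - u**2 = (v − u)(v + u) splits into two distinct linear factors, so there are two distinct tangent lines y − -3 = ±(x − 2) — this is a node (ordinary double point).
Classification: node.


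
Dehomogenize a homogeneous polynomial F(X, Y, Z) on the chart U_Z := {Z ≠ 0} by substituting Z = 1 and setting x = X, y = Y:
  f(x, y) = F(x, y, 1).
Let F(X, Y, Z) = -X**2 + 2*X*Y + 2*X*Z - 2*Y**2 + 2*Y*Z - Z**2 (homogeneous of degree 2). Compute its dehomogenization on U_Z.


f(x, y) = -x**2 + 2*x*y + 2*x - 2*y**2 + 2*y - 1

On U_Z we set Z = 1. Each monomial c·X^i·Y^j·Z^k in F becomes c·x^i·y^j·1^k = c·x^i·y^j.
Substituting Z = 1: F(X, Y, 1) = -x**2 + 2*x*y + 2*x - 2*y**2 + 2*y - 1.
Note: deg(f) ≤ deg(F) = 2; strict inequality happens when F is divisible by Z (lost terms).


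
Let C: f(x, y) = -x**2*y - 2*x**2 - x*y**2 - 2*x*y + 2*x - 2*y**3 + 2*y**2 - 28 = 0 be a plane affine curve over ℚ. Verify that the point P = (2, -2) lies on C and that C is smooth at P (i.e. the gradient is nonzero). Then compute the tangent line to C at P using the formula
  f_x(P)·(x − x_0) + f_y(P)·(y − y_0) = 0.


Tangent line at P: 2*x - 32*y - 68 = 0.

Step 1: f(2, -2) = 0, so P lies on C.
Step 2: partial derivatives
  f_x(x, y) = -2*x*y - 4*x - y**2 - 2*y + 2, f_y(x, y) = -x**2 - 2*x*y - 2*x - 6*y**2 + 4*y.
  f_x(P) = 2, f_y(P) = -32 (gradient nonzero, so P is smooth).
Step 3: tangent line at P: 2·(x − 2) + -32·(y − -2) = 0.
Expanding: 2*x - 32*y - 68 = 0.


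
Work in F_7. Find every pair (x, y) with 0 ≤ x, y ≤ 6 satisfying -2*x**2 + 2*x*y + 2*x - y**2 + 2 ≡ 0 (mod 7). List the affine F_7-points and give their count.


Affine F_7-points: {(0, 3), (0, 4), (2, 5), (2, 6), (4, 3), (4, 5), (5, 4), (5, 6)}; count = 8.

For each of the 49 pairs (x, y) ∈ F_7², evaluate f(x, y) mod 7. Record the zeros.
  x = 0: [0↦2, 1↦1, 2↦5, 3↦0, 4↦0, 5↦5, 6↦1]  zeros at y ∈ {3, 4}
  x = 1: [0↦2, 1↦3, 2↦2, 3↦6, 4↦1, 5↦1, 6↦6]  zeros at y ∈ ∅
  x = 2: [0↦5, 1↦1, 2↦2, 3↦1, 4↦5, 5↦0, 6↦0]  zeros at y ∈ {5, 6}
  x = 3: [0↦4, 1↦2, 2↦5, 3↦6, 4↦5, 5↦2, 6↦4]  zeros at y ∈ ∅
  x = 4: [0↦6, 1↦6, 2↦4, 3↦0, 4↦1, 5↦0, 6↦4]  zeros at y ∈ {3, 5}
  x = 5: [0↦4, 1↦6, 2↦6, 3↦4, 4↦0, 5↦1, 6↦0]  zeros at y ∈ {4, 6}
  x = 6: [0↦5, 1↦2, 2↦4, 3↦4, 4↦2, 5↦5, 6↦6]  zeros at y ∈ ∅
Collecting zeros: affine points = {(0, 3), (0, 4), (2, 5), (2, 6), (4, 3), (4, 5), (5, 4), (5, 6)}.
Total count |C(F_7)_aff| = 8.


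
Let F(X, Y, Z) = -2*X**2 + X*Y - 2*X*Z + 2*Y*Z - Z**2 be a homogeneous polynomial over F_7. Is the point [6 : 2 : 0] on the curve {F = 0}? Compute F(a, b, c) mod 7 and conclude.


F(6,2,0) ≡ 3 (mod 7); P is NOT on the curve.

Evaluate F(6, 2, 0) term-by-term (mod 7).
  -2*X**2 ↦ -2·36·1·1 = -72
  X*Y ↦ 1·6·2·1 = 12
  -2*X*Z ↦ -2·6·1·0 = 0
  2*Y*Z ↦ 2·1·2·0 = 0
  -Z**2 ↦ -1·1·1·0 = 0
Sum: F(6, 2, 0) = (-72) + (12) + (0) + (0) + (0) = -60.
Reducing mod 7: -60 ≡ 3 (mod 7).
Since F(a, b, c) ≡ 3 ≠ 0 (mod 7), P does NOT lie on the curve.


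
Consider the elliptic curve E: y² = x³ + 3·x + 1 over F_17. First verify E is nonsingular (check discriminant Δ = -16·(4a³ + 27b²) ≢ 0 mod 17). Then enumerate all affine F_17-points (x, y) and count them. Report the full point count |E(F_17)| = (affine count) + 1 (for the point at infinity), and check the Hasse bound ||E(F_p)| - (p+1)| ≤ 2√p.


Affine points = {(0, 1), (0, 16), (2, 7), (2, 10), (4, 3), (4, 14), (7, 5), (7, 12), (9, 3), (9, 14), (14, 4), (14, 13), (15, 2), (15, 15)}; affine count = 14; |E(F_17)| = 15.

Discriminant check: Δ ∝ 4a³ + 27b² = 4·3³ + 27·1² = 4·27 + 27·1 ≡ 16 (mod 17). Nonzero ⇒ E is nonsingular.
For each x ∈ F_17, compute rhs = x³ + 3·x + 1 mod 17, then count y ∈ F_17 with y² ≡ rhs.
  x = 0: rhs = 1, matching y values: 1, 16 (2 points).
  x = 1: rhs = 5, matching y values: none (0 points).
  x = 2: rhs = 15, matching y values: 7, 10 (2 points).
  x = 3: rhs = 3, matching y values: none (0 points).
  x = 4: rhs = 9, matching y values: 3, 14 (2 points).
  x = 5: rhs = 5, matching y values: none (0 points).
  x = 6: rhs = 14, matching y values: none (0 points).
  x = 7: rhs = 8, matching y values: 5, 12 (2 points).
  x = 8: rhs = 10, matching y values: none (0 points).
  x = 9: rhs = 9, matching y values: 3, 14 (2 points).
  x = 10: rhs = 11, matching y values: none (0 points).
  x = 11: rhs = 5, matching y values: none (0 points).
  x = 12: rhs = 14, matching y values: none (0 points).
  x = 13: rhs = 10, matching y values: none (0 points).
  x = 14: rhs = 16, matching y values: 4, 13 (2 points).
  x = 15: rhs = 4, matching y values: 2, 15 (2 points).
  x = 16: rhs = 14, matching y values: none (0 points).
Total affine count: 14.
Full point count |E(F_17)| = 14 + 1 = 15.
Hasse bound: |15 − (17+1)| = |-3| = 3 ≤ 2√17 ≈ 8.2462 ✓.


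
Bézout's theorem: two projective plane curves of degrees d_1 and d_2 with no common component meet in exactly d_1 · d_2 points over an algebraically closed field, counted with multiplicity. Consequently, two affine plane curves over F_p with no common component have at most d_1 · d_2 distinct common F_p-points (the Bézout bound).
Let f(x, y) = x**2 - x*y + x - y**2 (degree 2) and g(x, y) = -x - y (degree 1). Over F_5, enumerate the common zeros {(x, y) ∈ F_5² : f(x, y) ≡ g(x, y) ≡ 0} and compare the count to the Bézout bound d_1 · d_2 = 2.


Common zeros: {(0, 0), (4, 1)}; count = 2; Bézout bound = 2.

deg(f) = 2, deg(g) = 1, so Bézout bound = 2.
Scan x ∈ F_5. For each x, list the y ∈ F_5 with f(x, y) ≡ 0 and those with g(x, y) ≡ 0 (mod 5); the common zeros in that column are the intersection.
  x = 0: f ≡ 0 at y ∈ {0}; g ≡ 0 at y ∈ {0}; common: {0}.
  x = 1: f ≡ 0 at y ∈ {1, 3}; g ≡ 0 at y ∈ {4}; common: ∅.
  x = 2: f ≡ 0 at y ∈ ∅; g ≡ 0 at y ∈ {3}; common: ∅.
  x = 3: f ≡ 0 at y ∈ ∅; g ≡ 0 at y ∈ {2}; common: ∅.
  x = 4: f ≡ 0 at y ∈ {0, 1}; g ≡ 0 at y ∈ {1}; common: {1}.
Collecting: common zeros = {(0, 0), (4, 1)}, so the count is 2.
Comparison with the Bézout bound: 2 ≤ 2 = deg(f)·deg(g), as expected for curves with no common component (the bound is attained).


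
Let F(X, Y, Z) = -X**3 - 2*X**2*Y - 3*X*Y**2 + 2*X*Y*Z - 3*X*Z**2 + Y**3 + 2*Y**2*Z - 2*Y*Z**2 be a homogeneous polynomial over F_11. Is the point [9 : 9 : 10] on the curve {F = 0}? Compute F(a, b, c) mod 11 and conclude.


F(9,9,10) ≡ 1 (mod 11); P is NOT on the curve.

Evaluate F(9, 9, 10) term-by-term (mod 11).
  -X**3 ↦ -1·729·1·1 = -729
  -2*X**2*Y ↦ -2·81·9·1 = -1458
  -3*X*Y**2 ↦ -3·9·81·1 = -2187
  2*X*Y*Z ↦ 2·9·9·10 = 1620
  -3*X*Z**2 ↦ -3·9·1·100 = -2700
  Y**3 ↦ 1·1·729·1 = 729
  2*Y**2*Z ↦ 2·1·81·10 = 1620
  -2*Y*Z**2 ↦ -2·1·9·100 = -1800
Sum: F(9, 9, 10) = (-729) + (-1458) + (-2187) + (1620) + (-2700) + (729) + (1620) + (-1800) = -4905.
Reducing mod 11: -4905 ≡ 1 (mod 11).
Since F(a, b, c) ≡ 1 ≠ 0 (mod 11), P does NOT lie on the curve.


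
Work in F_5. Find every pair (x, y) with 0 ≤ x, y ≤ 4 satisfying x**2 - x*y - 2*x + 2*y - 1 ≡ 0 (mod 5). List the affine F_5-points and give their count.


Affine F_5-points: {(0, 3), (1, 2), (3, 2), (4, 1)}; count = 4.

For each of the 25 pairs (x, y) ∈ F_5², evaluate f(x, y) mod 5. Record the zeros.
  x = 0: [0↦4, 1↦1, 2↦3, 3↦0, 4↦2]  zeros at y ∈ {3}
  x = 1: [0↦3, 1↦4, 2↦0, 3↦1, 4↦2]  zeros at y ∈ {2}
  x = 2: [0↦4, 1↦4, 2↦4, 3↦4, 4↦4]  zeros at y ∈ ∅
  x = 3: [0↦2, 1↦1, 2↦0, 3↦4, 4↦3]  zeros at y ∈ {2}
  x = 4: [0↦2, 1↦0, 2↦3, 3↦1, 4↦4]  zeros at y ∈ {1}
Collecting zeros: affine points = {(0, 3), (1, 2), (3, 2), (4, 1)}.
Total count |C(F_5)_aff| = 4.
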